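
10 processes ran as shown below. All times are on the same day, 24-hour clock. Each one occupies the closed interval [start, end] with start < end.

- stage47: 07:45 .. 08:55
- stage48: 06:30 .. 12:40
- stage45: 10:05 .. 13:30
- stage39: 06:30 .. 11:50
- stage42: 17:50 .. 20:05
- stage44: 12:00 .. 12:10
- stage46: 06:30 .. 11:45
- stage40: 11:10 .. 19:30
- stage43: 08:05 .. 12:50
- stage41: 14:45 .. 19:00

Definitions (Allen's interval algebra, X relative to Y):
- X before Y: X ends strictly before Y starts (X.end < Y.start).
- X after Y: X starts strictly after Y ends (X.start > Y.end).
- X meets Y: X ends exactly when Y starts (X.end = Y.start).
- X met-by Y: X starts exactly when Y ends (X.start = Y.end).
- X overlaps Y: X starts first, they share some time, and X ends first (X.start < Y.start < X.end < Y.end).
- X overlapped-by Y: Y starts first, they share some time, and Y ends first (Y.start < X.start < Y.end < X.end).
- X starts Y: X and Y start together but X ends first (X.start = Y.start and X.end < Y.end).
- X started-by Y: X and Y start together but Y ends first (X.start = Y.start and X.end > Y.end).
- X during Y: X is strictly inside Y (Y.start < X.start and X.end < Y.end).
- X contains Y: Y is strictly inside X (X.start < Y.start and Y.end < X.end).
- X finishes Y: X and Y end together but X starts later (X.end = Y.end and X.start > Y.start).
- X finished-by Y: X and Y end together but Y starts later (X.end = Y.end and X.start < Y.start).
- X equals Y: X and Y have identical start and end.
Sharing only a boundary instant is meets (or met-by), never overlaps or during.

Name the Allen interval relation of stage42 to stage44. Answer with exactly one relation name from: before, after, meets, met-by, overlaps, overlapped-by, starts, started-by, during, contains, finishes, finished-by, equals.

after

stage42 = [17:50, 20:05]; stage44 = [12:00, 12:10].
Compare endpoints: stage42.start > stage44.start, stage42.start > stage44.end, stage42.end > stage44.start, stage42.end > stage44.end.
That pattern is 'after'.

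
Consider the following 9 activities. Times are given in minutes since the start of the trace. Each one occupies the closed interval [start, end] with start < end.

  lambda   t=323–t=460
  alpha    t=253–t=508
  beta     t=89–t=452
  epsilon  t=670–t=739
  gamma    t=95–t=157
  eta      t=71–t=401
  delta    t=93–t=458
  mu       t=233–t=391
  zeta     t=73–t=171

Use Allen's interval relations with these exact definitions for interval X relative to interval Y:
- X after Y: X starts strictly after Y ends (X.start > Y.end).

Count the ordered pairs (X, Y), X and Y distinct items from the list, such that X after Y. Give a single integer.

Checking all 72 ordered pairs for relation 'after'; matching pairs in alphabetical order:
(alpha, gamma): alpha after gamma ✓
(alpha, zeta): alpha after zeta ✓
(epsilon, alpha): epsilon after alpha ✓
(epsilon, beta): epsilon after beta ✓
(epsilon, delta): epsilon after delta ✓
(epsilon, eta): epsilon after eta ✓
(epsilon, gamma): epsilon after gamma ✓
(epsilon, lambda): epsilon after lambda ✓
(epsilon, mu): epsilon after mu ✓
(epsilon, zeta): epsilon after zeta ✓
(lambda, gamma): lambda after gamma ✓
(lambda, zeta): lambda after zeta ✓
(mu, gamma): mu after gamma ✓
(mu, zeta): mu after zeta ✓
Count: 14.

14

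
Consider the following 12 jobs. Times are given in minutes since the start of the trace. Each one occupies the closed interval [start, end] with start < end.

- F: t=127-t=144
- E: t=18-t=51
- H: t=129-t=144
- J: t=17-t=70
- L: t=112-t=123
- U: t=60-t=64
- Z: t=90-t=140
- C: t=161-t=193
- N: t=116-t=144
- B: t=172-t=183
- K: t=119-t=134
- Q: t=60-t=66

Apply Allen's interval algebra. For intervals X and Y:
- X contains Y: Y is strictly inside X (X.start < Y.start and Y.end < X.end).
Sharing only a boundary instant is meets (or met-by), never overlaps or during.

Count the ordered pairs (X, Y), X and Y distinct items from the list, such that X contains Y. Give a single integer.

Checking all 132 ordered pairs for relation 'contains'; matching pairs in alphabetical order:
(C, B): C contains B ✓
(J, E): J contains E ✓
(J, Q): J contains Q ✓
(J, U): J contains U ✓
(N, K): N contains K ✓
(Z, K): Z contains K ✓
(Z, L): Z contains L ✓
Count: 7.

7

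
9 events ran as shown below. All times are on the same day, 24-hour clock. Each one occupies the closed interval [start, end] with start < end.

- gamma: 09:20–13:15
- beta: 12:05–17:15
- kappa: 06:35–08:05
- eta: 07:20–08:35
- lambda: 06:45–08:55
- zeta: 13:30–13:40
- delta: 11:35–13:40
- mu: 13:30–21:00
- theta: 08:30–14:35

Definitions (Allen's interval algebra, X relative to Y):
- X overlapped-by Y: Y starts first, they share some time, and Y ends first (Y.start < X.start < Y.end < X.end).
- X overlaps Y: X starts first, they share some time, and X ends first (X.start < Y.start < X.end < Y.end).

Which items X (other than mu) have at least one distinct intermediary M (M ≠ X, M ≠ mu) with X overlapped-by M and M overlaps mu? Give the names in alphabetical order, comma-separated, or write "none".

Target mu = [13:30, 21:00].
Intermediaries M with M overlaps mu: beta, delta, theta.
Via beta — items with X overlapped-by beta: none.
Via delta — items with X overlapped-by delta: beta.
Via theta — items with X overlapped-by theta: beta.
Union: beta.

beta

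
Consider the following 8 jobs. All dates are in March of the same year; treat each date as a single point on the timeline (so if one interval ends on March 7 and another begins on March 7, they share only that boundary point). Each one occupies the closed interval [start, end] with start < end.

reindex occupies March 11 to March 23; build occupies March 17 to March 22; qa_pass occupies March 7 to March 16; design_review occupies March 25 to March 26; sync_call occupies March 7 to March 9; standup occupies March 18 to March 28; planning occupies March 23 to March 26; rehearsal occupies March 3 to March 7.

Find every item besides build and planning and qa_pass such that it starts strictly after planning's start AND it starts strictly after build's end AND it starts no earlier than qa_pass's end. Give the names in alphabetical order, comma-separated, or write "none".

design_review

Conditions: its start is strictly after planning's start (X.start > March 23) AND its start is strictly after build's end (X.start > March 22) AND its start is no earlier than qa_pass's end (X.start >= March 16).
design_review: start March 25 > March 23? ✓; start March 25 > March 22? ✓; start March 25 >= March 16? ✓ → yes.
rehearsal: start March 3 > March 23? ✗; start March 3 > March 22? ✗; start March 3 >= March 16? ✗ → no.
reindex: start March 11 > March 23? ✗; start March 11 > March 22? ✗; start March 11 >= March 16? ✗ → no.
standup: start March 18 > March 23? ✗; start March 18 > March 22? ✗; start March 18 >= March 16? ✓ → no.
sync_call: start March 7 > March 23? ✗; start March 7 > March 22? ✗; start March 7 >= March 16? ✗ → no.
Result: design_review.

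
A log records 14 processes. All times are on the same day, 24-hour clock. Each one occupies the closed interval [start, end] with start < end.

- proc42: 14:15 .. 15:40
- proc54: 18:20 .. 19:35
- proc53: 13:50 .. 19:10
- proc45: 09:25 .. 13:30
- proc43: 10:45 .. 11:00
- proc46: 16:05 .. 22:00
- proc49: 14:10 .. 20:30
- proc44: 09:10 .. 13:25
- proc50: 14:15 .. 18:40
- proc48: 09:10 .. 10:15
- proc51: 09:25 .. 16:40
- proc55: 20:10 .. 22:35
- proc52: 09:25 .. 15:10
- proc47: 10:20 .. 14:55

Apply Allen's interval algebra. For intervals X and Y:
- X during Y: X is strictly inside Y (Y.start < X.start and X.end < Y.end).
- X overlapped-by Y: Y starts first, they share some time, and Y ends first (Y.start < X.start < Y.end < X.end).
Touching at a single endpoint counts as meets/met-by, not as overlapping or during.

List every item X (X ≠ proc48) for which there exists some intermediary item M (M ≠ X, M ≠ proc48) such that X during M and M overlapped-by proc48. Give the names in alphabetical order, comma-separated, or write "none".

proc42, proc43, proc47

Target proc48 = [09:10, 10:15].
Intermediaries M with M overlapped-by proc48: proc45, proc51, proc52.
Via proc45 — items with X during proc45: proc43.
Via proc51 — items with X during proc51: proc42, proc43, proc47.
Via proc52 — items with X during proc52: proc43, proc47.
Union: proc42, proc43, proc47.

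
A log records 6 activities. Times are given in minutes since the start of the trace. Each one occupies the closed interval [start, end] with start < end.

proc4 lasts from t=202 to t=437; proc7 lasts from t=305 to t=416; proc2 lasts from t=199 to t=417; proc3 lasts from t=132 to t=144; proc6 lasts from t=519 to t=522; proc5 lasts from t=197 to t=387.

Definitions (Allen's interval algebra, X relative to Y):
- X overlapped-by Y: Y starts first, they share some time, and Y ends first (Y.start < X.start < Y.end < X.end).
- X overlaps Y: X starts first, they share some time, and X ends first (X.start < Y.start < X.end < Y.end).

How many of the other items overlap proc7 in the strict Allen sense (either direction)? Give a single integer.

Target proc7 = [t=305, t=416].
proc2 [t=199, t=417] → contains → no.
proc3 [t=132, t=144] → before → no.
proc4 [t=202, t=437] → contains → no.
proc5 [t=197, t=387] → overlaps → counts.
proc6 [t=519, t=522] → after → no.
Total: 1.

1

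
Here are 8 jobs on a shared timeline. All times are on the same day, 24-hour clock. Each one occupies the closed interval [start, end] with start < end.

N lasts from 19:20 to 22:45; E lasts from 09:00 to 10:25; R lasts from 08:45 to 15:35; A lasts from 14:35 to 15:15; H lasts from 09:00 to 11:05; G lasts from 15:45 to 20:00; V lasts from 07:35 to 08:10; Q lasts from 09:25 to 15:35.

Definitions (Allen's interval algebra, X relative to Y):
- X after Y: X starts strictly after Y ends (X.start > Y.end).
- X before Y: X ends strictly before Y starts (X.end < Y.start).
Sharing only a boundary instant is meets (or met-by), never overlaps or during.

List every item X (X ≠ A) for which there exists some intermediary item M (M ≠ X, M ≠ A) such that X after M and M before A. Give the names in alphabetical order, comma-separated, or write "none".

Target A = [14:35, 15:15].
Intermediaries M with M before A: E, H, V.
Via E — items with X after E: G, N.
Via H — items with X after H: G, N.
Via V — items with X after V: E, G, H, N, Q, R.
Union: E, G, H, N, Q, R.

E, G, H, N, Q, R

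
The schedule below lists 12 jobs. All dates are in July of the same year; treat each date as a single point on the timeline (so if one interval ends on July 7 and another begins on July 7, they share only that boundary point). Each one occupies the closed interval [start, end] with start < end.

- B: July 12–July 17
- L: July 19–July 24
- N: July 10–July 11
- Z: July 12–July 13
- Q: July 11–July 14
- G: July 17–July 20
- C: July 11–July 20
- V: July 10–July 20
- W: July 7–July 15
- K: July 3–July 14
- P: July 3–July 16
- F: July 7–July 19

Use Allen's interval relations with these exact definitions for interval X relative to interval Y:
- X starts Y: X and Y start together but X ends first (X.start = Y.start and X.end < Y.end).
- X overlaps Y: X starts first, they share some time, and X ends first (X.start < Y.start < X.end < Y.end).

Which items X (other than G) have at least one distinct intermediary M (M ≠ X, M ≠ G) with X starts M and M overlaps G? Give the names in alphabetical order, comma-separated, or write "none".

W

Target G = [July 17, July 20].
Intermediaries M with M overlaps G: F.
Via F — items with X starts F: W.
Union: W.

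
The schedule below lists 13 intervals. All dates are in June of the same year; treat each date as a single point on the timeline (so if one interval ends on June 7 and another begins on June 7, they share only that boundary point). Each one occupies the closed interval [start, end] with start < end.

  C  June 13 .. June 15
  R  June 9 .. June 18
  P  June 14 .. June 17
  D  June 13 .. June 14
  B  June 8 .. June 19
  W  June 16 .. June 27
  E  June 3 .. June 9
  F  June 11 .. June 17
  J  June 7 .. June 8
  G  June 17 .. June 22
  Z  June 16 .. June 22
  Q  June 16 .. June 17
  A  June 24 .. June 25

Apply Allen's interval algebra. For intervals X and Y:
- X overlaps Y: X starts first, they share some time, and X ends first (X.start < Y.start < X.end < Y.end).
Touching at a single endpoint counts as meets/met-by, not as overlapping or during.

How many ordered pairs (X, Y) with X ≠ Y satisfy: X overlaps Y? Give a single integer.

12

Checking all 156 ordered pairs for relation 'overlaps'; matching pairs in alphabetical order:
(B, G): B overlaps G ✓
(B, W): B overlaps W ✓
(B, Z): B overlaps Z ✓
(C, P): C overlaps P ✓
(E, B): E overlaps B ✓
(F, W): F overlaps W ✓
(F, Z): F overlaps Z ✓
(P, W): P overlaps W ✓
(P, Z): P overlaps Z ✓
(R, G): R overlaps G ✓
(R, W): R overlaps W ✓
(R, Z): R overlaps Z ✓
Count: 12.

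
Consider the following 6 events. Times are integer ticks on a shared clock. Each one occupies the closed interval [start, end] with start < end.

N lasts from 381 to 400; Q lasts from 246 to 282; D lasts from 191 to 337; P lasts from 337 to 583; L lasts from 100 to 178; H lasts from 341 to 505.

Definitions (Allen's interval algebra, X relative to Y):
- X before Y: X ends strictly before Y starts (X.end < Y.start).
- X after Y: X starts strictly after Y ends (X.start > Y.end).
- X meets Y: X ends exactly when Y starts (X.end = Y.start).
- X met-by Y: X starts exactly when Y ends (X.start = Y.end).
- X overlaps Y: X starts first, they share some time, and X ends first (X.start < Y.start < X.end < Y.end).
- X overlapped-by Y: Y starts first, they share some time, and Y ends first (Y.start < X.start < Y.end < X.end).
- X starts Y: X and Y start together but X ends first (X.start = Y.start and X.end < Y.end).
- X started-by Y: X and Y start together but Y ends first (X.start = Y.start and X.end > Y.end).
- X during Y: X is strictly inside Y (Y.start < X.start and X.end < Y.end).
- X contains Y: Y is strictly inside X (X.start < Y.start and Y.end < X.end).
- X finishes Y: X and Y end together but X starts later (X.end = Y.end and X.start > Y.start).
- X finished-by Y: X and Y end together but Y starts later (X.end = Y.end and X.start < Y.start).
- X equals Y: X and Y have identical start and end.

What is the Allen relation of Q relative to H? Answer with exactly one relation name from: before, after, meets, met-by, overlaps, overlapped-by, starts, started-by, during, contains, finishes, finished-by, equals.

before

Q = [246, 282]; H = [341, 505].
Compare endpoints: Q.start < H.start, Q.start < H.end, Q.end < H.start, Q.end < H.end.
That pattern is 'before'.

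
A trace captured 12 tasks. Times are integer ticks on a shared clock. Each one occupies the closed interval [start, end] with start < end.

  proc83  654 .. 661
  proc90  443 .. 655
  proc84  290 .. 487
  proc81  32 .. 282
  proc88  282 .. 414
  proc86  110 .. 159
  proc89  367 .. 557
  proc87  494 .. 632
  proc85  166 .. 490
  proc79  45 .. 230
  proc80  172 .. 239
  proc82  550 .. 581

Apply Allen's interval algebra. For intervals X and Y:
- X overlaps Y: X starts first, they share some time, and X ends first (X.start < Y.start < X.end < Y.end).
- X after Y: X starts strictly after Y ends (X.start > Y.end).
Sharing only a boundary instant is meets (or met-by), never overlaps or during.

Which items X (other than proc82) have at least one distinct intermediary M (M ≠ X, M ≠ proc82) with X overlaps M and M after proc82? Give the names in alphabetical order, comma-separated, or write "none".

Target proc82 = [550, 581].
Intermediaries M with M after proc82: proc83.
Via proc83 — items with X overlaps proc83: proc90.
Union: proc90.

proc90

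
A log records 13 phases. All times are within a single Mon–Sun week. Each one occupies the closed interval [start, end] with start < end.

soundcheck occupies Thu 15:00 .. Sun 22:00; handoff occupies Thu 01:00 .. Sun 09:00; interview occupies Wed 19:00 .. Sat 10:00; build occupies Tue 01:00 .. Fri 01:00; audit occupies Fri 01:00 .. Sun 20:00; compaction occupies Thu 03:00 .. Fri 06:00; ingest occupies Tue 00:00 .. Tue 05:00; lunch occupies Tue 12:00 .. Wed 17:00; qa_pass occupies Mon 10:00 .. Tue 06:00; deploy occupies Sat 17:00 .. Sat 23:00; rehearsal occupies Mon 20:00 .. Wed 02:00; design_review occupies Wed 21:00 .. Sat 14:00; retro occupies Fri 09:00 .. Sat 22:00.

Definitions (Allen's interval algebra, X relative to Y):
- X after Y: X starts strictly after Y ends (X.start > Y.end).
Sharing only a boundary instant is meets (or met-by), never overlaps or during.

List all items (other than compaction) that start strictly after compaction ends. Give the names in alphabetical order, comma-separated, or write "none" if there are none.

Target compaction = [Thu 03:00, Fri 06:00].
audit [Fri 01:00, Sun 20:00] → overlapped-by → no.
build [Tue 01:00, Fri 01:00] → overlaps → no.
deploy [Sat 17:00, Sat 23:00] → after → yes.
design_review [Wed 21:00, Sat 14:00] → contains → no.
handoff [Thu 01:00, Sun 09:00] → contains → no.
ingest [Tue 00:00, Tue 05:00] → before → no.
interview [Wed 19:00, Sat 10:00] → contains → no.
lunch [Tue 12:00, Wed 17:00] → before → no.
qa_pass [Mon 10:00, Tue 06:00] → before → no.
rehearsal [Mon 20:00, Wed 02:00] → before → no.
retro [Fri 09:00, Sat 22:00] → after → yes.
soundcheck [Thu 15:00, Sun 22:00] → overlapped-by → no.
Result: deploy, retro.

deploy, retro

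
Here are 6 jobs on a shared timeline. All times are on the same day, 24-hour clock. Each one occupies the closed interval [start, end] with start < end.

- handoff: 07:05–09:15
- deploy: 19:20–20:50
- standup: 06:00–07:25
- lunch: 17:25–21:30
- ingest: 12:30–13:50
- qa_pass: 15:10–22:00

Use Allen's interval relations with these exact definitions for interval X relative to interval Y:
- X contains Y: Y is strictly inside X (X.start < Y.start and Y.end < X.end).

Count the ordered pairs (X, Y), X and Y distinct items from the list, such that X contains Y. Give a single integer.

3

Checking all 30 ordered pairs for relation 'contains'; matching pairs in alphabetical order:
(lunch, deploy): lunch contains deploy ✓
(qa_pass, deploy): qa_pass contains deploy ✓
(qa_pass, lunch): qa_pass contains lunch ✓
Count: 3.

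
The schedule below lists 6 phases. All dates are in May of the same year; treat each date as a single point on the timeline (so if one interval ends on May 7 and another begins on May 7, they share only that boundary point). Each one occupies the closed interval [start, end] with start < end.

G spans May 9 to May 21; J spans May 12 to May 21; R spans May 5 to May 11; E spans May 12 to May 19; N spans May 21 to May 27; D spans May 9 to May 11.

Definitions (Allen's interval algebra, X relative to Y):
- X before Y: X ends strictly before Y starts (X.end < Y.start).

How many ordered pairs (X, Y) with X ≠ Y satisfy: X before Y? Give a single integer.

7

Checking all 30 ordered pairs for relation 'before'; matching pairs in alphabetical order:
(D, E): D before E ✓
(D, J): D before J ✓
(D, N): D before N ✓
(E, N): E before N ✓
(R, E): R before E ✓
(R, J): R before J ✓
(R, N): R before N ✓
Count: 7.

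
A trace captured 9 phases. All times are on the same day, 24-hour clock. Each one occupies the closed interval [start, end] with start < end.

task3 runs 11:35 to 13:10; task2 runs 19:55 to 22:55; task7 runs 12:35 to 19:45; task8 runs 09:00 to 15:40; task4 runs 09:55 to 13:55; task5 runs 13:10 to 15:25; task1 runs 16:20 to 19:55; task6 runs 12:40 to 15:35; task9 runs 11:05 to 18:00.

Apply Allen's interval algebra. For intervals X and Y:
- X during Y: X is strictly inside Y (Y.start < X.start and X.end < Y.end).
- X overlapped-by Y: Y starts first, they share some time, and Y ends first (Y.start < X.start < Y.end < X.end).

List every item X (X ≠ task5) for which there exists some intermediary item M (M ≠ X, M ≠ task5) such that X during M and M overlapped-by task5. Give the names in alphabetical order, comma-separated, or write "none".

none

Target task5 = [13:10, 15:25].
Intermediaries M with M overlapped-by task5: none.
Union: none.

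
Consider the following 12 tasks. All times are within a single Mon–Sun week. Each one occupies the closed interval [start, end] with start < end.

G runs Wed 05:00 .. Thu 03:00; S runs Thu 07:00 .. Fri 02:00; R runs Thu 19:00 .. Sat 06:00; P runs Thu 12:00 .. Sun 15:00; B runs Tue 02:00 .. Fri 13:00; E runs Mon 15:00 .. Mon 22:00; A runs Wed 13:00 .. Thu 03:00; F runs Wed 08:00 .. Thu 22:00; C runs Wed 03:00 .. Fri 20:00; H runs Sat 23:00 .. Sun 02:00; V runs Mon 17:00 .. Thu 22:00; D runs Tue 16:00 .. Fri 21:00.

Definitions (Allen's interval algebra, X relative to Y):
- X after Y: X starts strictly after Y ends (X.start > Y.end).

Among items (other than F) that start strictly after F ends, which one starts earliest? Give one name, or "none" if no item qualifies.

H

Target F = [Wed 08:00, Thu 22:00].
A [Wed 13:00, Thu 03:00] → during → excluded.
B [Tue 02:00, Fri 13:00] → contains → excluded.
C [Wed 03:00, Fri 20:00] → contains → excluded.
D [Tue 16:00, Fri 21:00] → contains → excluded.
E [Mon 15:00, Mon 22:00] → before → excluded.
G [Wed 05:00, Thu 03:00] → overlaps → excluded.
H [Sat 23:00, Sun 02:00] → after → candidate.
P [Thu 12:00, Sun 15:00] → overlapped-by → excluded.
R [Thu 19:00, Sat 06:00] → overlapped-by → excluded.
S [Thu 07:00, Fri 02:00] → overlapped-by → excluded.
V [Mon 17:00, Thu 22:00] → finished-by → excluded.
Among candidates, earliest start is Sat 23:00 → H.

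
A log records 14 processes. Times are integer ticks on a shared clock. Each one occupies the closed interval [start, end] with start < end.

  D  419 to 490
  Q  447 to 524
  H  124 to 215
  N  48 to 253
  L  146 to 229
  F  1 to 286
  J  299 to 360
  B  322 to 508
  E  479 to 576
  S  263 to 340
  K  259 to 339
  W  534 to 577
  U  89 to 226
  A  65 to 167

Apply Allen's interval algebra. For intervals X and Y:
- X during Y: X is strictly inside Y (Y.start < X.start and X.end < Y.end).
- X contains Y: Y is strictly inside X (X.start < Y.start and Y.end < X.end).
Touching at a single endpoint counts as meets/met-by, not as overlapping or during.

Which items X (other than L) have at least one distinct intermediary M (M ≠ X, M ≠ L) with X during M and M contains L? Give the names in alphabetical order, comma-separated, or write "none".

A, H, N, U

Target L = [146, 229].
Intermediaries M with M contains L: F, N.
Via F — items with X during F: A, H, N, U.
Via N — items with X during N: A, H, U.
Union: A, H, N, U.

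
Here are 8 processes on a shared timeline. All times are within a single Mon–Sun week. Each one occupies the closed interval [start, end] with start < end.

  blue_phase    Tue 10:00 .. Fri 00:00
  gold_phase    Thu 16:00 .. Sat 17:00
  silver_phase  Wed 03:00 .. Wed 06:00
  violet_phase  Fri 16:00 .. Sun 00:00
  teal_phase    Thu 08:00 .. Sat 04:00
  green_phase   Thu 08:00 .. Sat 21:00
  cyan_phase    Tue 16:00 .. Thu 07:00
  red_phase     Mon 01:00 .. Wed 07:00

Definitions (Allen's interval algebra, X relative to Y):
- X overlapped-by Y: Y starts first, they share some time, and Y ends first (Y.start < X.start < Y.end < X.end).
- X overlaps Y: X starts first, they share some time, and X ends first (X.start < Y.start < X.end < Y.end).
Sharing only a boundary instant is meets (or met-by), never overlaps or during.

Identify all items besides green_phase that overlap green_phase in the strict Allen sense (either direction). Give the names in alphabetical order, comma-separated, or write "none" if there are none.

Target green_phase = [Thu 08:00, Sat 21:00].
blue_phase [Tue 10:00, Fri 00:00] → overlaps → yes.
cyan_phase [Tue 16:00, Thu 07:00] → before → no.
gold_phase [Thu 16:00, Sat 17:00] → during → no.
red_phase [Mon 01:00, Wed 07:00] → before → no.
silver_phase [Wed 03:00, Wed 06:00] → before → no.
teal_phase [Thu 08:00, Sat 04:00] → starts → no.
violet_phase [Fri 16:00, Sun 00:00] → overlapped-by → yes.
Result: blue_phase, violet_phase.

blue_phase, violet_phase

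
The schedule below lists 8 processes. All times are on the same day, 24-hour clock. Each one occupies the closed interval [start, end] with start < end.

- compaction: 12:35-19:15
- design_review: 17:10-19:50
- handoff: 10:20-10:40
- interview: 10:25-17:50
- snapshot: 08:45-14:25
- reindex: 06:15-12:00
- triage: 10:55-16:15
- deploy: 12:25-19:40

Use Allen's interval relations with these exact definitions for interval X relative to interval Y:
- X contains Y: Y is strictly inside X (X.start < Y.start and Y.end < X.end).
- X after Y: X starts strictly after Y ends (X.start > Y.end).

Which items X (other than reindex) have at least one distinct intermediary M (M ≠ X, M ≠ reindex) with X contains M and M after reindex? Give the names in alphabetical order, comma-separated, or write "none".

deploy

Target reindex = [06:15, 12:00].
Intermediaries M with M after reindex: compaction, deploy, design_review.
Via compaction — items with X contains compaction: deploy.
Via deploy — items with X contains deploy: none.
Via design_review — items with X contains design_review: none.
Union: deploy.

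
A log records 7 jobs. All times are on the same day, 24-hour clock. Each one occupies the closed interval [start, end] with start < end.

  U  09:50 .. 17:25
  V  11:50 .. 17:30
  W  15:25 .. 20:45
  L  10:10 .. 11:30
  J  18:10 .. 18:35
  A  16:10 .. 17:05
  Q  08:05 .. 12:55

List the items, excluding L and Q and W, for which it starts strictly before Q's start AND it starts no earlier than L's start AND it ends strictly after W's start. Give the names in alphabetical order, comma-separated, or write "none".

Conditions: its start is strictly before Q's start (X.start < 08:05) AND its start is no earlier than L's start (X.start >= 10:10) AND its end is strictly after W's start (X.end > 15:25).
A: start 16:10 < 08:05? ✗; start 16:10 >= 10:10? ✓; end 17:05 > 15:25? ✓ → no.
J: start 18:10 < 08:05? ✗; start 18:10 >= 10:10? ✓; end 18:35 > 15:25? ✓ → no.
U: start 09:50 < 08:05? ✗; start 09:50 >= 10:10? ✗; end 17:25 > 15:25? ✓ → no.
V: start 11:50 < 08:05? ✗; start 11:50 >= 10:10? ✓; end 17:30 > 15:25? ✓ → no.
Result: none.

none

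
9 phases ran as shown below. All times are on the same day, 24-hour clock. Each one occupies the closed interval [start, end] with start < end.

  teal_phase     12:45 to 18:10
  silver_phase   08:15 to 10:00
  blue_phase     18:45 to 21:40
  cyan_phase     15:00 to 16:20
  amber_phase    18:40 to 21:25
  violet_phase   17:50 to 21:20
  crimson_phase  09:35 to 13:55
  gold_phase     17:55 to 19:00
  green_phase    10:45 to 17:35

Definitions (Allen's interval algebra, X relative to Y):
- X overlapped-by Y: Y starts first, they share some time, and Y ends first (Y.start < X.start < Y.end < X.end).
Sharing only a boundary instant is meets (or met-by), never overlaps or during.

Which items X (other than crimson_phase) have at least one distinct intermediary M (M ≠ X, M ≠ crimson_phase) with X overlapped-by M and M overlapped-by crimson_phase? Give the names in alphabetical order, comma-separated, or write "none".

gold_phase, teal_phase, violet_phase

Target crimson_phase = [09:35, 13:55].
Intermediaries M with M overlapped-by crimson_phase: green_phase, teal_phase.
Via green_phase — items with X overlapped-by green_phase: teal_phase.
Via teal_phase — items with X overlapped-by teal_phase: gold_phase, violet_phase.
Union: gold_phase, teal_phase, violet_phase.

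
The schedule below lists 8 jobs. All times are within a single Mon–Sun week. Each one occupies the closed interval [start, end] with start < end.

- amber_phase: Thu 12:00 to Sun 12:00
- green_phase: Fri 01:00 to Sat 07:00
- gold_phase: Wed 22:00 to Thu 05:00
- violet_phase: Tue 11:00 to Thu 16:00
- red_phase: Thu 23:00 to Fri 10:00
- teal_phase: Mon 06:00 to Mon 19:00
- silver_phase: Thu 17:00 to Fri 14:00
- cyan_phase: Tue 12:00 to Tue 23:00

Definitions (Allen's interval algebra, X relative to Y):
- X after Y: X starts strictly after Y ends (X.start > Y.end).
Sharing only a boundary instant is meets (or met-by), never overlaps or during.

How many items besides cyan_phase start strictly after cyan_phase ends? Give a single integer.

Target cyan_phase = [Tue 12:00, Tue 23:00].
amber_phase [Thu 12:00, Sun 12:00] → after → counts.
gold_phase [Wed 22:00, Thu 05:00] → after → counts.
green_phase [Fri 01:00, Sat 07:00] → after → counts.
red_phase [Thu 23:00, Fri 10:00] → after → counts.
silver_phase [Thu 17:00, Fri 14:00] → after → counts.
teal_phase [Mon 06:00, Mon 19:00] → before → no.
violet_phase [Tue 11:00, Thu 16:00] → contains → no.
Total: 5.

5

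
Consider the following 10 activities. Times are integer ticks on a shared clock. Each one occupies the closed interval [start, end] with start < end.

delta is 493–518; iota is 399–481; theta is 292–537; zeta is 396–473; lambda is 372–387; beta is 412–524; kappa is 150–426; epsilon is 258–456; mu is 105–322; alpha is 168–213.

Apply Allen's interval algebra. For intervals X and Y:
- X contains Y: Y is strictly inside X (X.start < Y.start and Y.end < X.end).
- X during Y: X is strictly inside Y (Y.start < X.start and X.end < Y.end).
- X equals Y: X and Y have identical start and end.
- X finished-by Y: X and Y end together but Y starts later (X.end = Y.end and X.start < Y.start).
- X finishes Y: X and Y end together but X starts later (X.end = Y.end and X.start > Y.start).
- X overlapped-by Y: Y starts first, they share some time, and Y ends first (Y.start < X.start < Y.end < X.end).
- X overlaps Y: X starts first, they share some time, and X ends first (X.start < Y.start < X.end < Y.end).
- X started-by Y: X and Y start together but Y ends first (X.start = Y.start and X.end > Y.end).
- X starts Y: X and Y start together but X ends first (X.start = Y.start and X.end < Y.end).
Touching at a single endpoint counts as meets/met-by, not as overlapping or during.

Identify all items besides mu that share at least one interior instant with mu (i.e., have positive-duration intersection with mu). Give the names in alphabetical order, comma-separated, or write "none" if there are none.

Target mu = [105, 322].
alpha [168, 213] → during → yes.
beta [412, 524] → after → no.
delta [493, 518] → after → no.
epsilon [258, 456] → overlapped-by → yes.
iota [399, 481] → after → no.
kappa [150, 426] → overlapped-by → yes.
lambda [372, 387] → after → no.
theta [292, 537] → overlapped-by → yes.
zeta [396, 473] → after → no.
Result: alpha, epsilon, kappa, theta.

alpha, epsilon, kappa, theta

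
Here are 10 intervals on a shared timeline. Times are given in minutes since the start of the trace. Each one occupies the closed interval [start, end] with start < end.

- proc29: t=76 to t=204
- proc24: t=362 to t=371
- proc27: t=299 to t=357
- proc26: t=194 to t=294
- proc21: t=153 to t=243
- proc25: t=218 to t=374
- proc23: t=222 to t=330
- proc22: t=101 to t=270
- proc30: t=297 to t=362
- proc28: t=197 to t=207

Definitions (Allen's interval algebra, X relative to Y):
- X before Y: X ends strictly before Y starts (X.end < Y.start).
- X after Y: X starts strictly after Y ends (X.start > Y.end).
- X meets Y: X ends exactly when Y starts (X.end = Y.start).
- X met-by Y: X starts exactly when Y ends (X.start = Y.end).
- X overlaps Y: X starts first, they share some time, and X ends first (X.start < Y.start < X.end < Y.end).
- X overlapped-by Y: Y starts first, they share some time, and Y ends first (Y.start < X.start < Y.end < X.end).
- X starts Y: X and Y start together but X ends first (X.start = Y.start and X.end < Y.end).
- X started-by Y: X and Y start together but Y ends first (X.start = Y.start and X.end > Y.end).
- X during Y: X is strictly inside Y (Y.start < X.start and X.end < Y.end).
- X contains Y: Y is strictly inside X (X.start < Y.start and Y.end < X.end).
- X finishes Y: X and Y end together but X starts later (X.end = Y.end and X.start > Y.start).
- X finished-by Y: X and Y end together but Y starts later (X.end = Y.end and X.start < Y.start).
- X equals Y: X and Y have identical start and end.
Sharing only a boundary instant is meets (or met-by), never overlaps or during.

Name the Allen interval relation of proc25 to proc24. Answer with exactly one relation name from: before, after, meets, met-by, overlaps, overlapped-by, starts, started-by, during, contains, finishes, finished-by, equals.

contains

proc25 = [t=218, t=374]; proc24 = [t=362, t=371].
Compare endpoints: proc25.start < proc24.start, proc25.start < proc24.end, proc25.end > proc24.start, proc25.end > proc24.end.
That pattern is 'contains'.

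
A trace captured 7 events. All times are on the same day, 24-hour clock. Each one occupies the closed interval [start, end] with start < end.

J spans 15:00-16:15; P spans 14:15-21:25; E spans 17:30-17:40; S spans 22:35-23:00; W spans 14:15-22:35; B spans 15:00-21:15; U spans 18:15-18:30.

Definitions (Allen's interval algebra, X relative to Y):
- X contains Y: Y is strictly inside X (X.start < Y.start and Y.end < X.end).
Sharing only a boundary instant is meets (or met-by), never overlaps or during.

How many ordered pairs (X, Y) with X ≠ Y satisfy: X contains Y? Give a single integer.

Checking all 42 ordered pairs for relation 'contains'; matching pairs in alphabetical order:
(B, E): B contains E ✓
(B, U): B contains U ✓
(P, B): P contains B ✓
(P, E): P contains E ✓
(P, J): P contains J ✓
(P, U): P contains U ✓
(W, B): W contains B ✓
(W, E): W contains E ✓
(W, J): W contains J ✓
(W, U): W contains U ✓
Count: 10.

10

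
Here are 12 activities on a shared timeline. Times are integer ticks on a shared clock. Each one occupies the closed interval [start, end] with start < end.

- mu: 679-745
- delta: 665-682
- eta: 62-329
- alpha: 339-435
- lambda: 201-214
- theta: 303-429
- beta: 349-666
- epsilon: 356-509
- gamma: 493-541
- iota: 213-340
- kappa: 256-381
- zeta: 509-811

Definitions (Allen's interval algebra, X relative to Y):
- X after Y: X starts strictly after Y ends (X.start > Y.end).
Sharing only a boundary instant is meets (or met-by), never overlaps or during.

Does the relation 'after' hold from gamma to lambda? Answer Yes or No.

gamma = [493, 541], lambda = [201, 214].
Actual relation of gamma to lambda: after.
Asked whether 'after' holds → Yes.

Yes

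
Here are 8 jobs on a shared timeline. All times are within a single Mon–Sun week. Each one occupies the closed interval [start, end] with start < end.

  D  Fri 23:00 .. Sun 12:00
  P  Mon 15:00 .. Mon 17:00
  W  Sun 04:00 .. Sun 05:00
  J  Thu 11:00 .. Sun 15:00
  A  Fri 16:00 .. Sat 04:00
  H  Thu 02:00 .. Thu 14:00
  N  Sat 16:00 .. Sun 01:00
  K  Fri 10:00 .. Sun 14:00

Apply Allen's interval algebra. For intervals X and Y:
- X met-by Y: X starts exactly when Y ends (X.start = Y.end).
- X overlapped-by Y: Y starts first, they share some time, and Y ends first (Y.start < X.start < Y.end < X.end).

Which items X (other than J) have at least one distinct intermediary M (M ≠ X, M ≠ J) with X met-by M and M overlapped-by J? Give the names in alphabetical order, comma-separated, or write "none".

Target J = [Thu 11:00, Sun 15:00].
Intermediaries M with M overlapped-by J: none.
Union: none.

none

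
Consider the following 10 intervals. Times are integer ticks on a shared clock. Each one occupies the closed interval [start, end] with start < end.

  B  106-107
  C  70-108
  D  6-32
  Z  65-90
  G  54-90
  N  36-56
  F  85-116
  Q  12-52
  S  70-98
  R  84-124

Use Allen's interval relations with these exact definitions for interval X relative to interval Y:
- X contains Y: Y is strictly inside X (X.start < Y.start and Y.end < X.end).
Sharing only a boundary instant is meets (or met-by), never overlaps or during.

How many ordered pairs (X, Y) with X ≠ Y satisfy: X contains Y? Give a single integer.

4

Checking all 90 ordered pairs for relation 'contains'; matching pairs in alphabetical order:
(C, B): C contains B ✓
(F, B): F contains B ✓
(R, B): R contains B ✓
(R, F): R contains F ✓
Count: 4.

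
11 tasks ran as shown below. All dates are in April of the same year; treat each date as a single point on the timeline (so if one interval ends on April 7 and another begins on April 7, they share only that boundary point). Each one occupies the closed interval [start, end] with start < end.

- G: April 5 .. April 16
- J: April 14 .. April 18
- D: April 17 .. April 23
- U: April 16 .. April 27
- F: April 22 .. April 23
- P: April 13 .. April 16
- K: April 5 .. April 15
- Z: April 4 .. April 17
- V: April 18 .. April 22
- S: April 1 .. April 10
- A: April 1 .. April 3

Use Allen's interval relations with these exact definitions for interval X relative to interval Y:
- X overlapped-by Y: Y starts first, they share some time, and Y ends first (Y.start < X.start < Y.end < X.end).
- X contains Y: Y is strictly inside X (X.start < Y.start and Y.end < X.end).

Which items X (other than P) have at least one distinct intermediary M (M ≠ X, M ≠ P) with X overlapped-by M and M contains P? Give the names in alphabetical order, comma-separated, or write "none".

J, U

Target P = [April 13, April 16].
Intermediaries M with M contains P: Z.
Via Z — items with X overlapped-by Z: J, U.
Union: J, U.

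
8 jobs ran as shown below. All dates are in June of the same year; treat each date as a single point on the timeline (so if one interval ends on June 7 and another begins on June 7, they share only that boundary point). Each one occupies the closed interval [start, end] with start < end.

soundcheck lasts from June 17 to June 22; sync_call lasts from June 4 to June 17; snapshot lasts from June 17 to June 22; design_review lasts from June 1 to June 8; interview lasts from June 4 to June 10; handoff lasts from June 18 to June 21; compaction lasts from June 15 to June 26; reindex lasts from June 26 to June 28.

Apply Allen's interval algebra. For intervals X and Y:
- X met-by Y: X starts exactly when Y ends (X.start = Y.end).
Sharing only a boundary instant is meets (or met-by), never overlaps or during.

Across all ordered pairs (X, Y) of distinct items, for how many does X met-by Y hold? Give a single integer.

Checking all 56 ordered pairs for relation 'met-by'; matching pairs in alphabetical order:
(reindex, compaction): reindex met-by compaction ✓
(snapshot, sync_call): snapshot met-by sync_call ✓
(soundcheck, sync_call): soundcheck met-by sync_call ✓
Count: 3.

3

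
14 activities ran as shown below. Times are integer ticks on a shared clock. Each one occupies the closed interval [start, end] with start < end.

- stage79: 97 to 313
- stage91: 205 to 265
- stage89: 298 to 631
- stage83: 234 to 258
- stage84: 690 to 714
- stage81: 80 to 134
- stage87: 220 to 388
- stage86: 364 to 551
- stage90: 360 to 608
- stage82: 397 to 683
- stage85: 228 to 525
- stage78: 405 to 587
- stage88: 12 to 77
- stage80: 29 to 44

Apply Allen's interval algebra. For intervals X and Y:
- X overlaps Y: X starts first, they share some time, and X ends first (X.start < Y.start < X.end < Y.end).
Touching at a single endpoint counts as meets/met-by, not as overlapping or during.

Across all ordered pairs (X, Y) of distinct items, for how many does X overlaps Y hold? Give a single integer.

19

Checking all 182 ordered pairs for relation 'overlaps'; matching pairs in alphabetical order:
(stage79, stage85): stage79 overlaps stage85 ✓
(stage79, stage87): stage79 overlaps stage87 ✓
(stage79, stage89): stage79 overlaps stage89 ✓
(stage81, stage79): stage81 overlaps stage79 ✓
(stage85, stage78): stage85 overlaps stage78 ✓
(stage85, stage82): stage85 overlaps stage82 ✓
(stage85, stage86): stage85 overlaps stage86 ✓
(stage85, stage89): stage85 overlaps stage89 ✓
(stage85, stage90): stage85 overlaps stage90 ✓
(stage86, stage78): stage86 overlaps stage78 ✓
(stage86, stage82): stage86 overlaps stage82 ✓
(stage87, stage85): stage87 overlaps stage85 ✓
(stage87, stage86): stage87 overlaps stage86 ✓
(stage87, stage89): stage87 overlaps stage89 ✓
(stage87, stage90): stage87 overlaps stage90 ✓
(stage89, stage82): stage89 overlaps stage82 ✓
(stage90, stage82): stage90 overlaps stage82 ✓
(stage91, stage85): stage91 overlaps stage85 ✓
(stage91, stage87): stage91 overlaps stage87 ✓
Count: 19.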